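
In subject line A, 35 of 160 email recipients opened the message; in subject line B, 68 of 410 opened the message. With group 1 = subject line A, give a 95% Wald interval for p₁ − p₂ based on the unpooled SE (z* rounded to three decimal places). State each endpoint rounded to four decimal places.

(-0.0206, 0.1264)

p̂₁ = 0.21875, p̂₂ = 0.16585, so the observed difference is 0.05290.
SE = √(0.001068115 + 0.000337430) = √0.001405545 = 0.037491.
The 95% critical value is z* = 1.960. Margin of error = 0.07348.
CI: 0.05290 ± 0.07348 = (-0.0206, 0.1264).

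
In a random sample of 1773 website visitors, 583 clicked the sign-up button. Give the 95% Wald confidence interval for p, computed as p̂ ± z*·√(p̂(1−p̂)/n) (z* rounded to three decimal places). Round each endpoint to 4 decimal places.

The sample proportion is 583/1773 = 0.32882.
SE(p̂) = √(0.32882·0.67118/1773) = 0.011157.
For 95% confidence, z* = 1.960.
Margin = 1.960·0.011157 = 0.02187.
CI: 0.32882 ± 0.02187 = (0.3070, 0.3507).

(0.3070, 0.3507)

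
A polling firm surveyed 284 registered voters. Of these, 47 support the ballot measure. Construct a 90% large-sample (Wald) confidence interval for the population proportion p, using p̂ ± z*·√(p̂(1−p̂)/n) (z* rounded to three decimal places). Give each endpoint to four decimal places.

(0.1292, 0.2018)

With x = 47 successes in n = 284, p̂ = 0.16549.
SE = √(p̂(1−p̂)/n) = √(0.138105/284) = 0.022052.
z* = 1.645 at the 90% level.
Margin = 1.645·0.022052 = 0.03628.
So the interval runs from 0.1292 to 0.2018.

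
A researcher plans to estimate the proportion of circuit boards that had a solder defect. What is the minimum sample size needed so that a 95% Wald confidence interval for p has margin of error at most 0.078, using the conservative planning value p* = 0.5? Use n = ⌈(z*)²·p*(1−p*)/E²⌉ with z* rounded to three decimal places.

For 95% confidence, z* = 1.960.
p*(1−p*) = 0.50·0.50 = 0.2500.
(z*)²·p*(1−p*)/E² = 3.841600·0.2500/0.006084 = 157.857.
⌈157.857⌉ = 158.

n = 158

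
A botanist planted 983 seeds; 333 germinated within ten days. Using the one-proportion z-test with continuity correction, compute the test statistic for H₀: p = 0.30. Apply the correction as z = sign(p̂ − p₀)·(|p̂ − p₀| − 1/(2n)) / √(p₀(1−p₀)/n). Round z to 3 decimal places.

With x = 333 successes in n = 983, p̂ = 0.33876. p̂ − p₀ = 0.038759.
Continuity correction 1/(2n) = 1/1966 = 0.000509.
Corrected numerator: |0.038759| − 0.000509 = 0.038250.
Under H₀, SE = √(p₀(1−p₀)/n) = √(0.30·0.70/983) = √0.000213632 = 0.014616.
z = +0.038250/0.014616 = 2.617.

z = 2.617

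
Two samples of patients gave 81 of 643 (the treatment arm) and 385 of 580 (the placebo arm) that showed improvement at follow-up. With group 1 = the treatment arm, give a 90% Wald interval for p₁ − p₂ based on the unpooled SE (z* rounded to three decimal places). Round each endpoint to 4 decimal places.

p̂₁ = 0.12597, p̂₂ = 0.66379, so the observed difference is -0.53782.
Unpooled SE = √(p̂₁(1−p̂₁)/n₁ + p̂₂(1−p̂₂)/n₂) = √(0.000171233 + 0.000384779) = 0.023580.
z* = 1.645 at the 90% level. Margin of error = 0.03879.
So the interval runs from -0.5766 to -0.4990.

(-0.5766, -0.4990)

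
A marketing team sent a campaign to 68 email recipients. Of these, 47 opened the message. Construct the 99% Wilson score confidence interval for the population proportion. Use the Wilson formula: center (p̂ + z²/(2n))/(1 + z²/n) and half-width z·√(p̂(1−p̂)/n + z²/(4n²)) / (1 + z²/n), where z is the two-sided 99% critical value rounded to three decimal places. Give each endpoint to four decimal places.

p̂ = 47/68 = 0.69118; z = 2.576, so z² = 6.635776.
1 + z²/n = 1.097585.
Center = (0.69118 + 0.048792)/1.097585 = 0.67418.
Radicand: p̂(1−p̂)/n + z²/(4n²) = 0.003138993 + 0.000358768 = 0.003497761.
Half-width = 2.576·√0.003497761/1.097585 = 0.13880.
CI: 0.67418 ± 0.13880 = (0.5354, 0.8130).

(0.5354, 0.8130)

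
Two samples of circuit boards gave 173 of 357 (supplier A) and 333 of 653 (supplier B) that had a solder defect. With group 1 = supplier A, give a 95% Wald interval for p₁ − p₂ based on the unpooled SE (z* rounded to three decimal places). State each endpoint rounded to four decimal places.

p̂₁ = 173/357 = 0.48459, p̂₂ = 333/653 = 0.50995; p̂₁ − p̂₂ = -0.02536.
SE = √(0.000699615 + 0.000382697) = √0.001082312 = 0.032899.
z* = 1.960 at the 95% level. Margin of error = 0.06448.
So the interval runs from -0.0898 to 0.0391.

(-0.0898, 0.0391)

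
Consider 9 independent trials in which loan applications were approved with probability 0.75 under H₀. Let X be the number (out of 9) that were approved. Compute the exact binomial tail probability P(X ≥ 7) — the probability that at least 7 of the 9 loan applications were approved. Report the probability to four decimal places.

X is binomial with n = 9 and p = 0.75.
P(X ≥ 7) = C(9,7)·0.75^7·0.25^2 + C(9,8)·0.75^8·0.25^1 + C(9,9)·0.75^9·0.25^0.
= 0.300339 + 0.225254 + 0.075085 = 0.6007.

P = 0.6007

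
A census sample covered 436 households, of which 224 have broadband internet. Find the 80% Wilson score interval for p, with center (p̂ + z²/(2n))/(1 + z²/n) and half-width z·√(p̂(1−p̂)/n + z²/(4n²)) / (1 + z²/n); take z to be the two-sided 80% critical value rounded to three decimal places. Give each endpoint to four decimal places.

(0.4831, 0.5443)

Here p̂ = 224/436 = 0.51376 and z = 1.282 (z² = 1.643524).
Denominator 1 + z²/n = 1 + 1.643524/436 = 1.003770.
Adjusted center: (0.51376 + z²/(2n))/1.003770 = 0.51371.
Radicand: p̂(1−p̂)/n + z²/(4n²) = 0.000572960 + 0.000002161 = 0.000575121.
Half-width = z·√(radicand)/denom = 1.282·0.023982/1.003770 = 0.03063.
So the interval runs from 0.4831 to 0.5443.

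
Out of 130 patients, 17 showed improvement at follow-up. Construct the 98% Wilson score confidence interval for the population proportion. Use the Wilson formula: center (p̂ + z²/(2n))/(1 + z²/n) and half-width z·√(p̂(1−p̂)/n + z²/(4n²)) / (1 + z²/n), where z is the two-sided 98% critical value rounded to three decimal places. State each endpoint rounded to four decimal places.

Here p̂ = 17/130 = 0.13077 and z = 2.326 (z² = 5.410276).
1 + z²/n = 1.041618.
Adjusted center: (0.13077 + z²/(2n))/1.041618 = 0.14552.
Radicand: p̂(1−p̂)/n + z²/(4n²) = 0.000874374 + 0.000080034 = 0.000954408.
Half-width = z·√(radicand)/denom = 2.326·0.030893/1.041618 = 0.06899.
So the interval runs from 0.0765 to 0.2145.

(0.0765, 0.2145)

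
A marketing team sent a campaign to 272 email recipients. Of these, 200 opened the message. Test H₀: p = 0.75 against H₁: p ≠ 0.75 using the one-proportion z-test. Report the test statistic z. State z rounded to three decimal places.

With x = 200 successes in n = 272, p̂ = 0.73529.
SE₀ = √(0.75·0.25/272) = 0.026255.
z = (0.73529 − 0.75)/0.026255 = -0.01471/0.026255 = -0.560.

z = -0.560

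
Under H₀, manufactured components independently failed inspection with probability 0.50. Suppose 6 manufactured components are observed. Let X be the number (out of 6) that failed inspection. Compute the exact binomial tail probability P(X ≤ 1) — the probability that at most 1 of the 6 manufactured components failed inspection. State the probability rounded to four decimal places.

X is binomial with n = 6 and p = 0.50.
P(X ≤ 1) = C(6,0)·0.50^0·0.50^6 + C(6,1)·0.50^1·0.50^5.
= 0.015625 + 0.093750 = 0.1094.

P = 0.1094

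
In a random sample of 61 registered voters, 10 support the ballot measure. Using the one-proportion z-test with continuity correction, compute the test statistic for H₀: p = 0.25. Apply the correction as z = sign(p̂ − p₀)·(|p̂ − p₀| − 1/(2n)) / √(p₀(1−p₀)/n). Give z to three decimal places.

z = -1.405

p̂ = 10/61 = 0.16393. p̂ − p₀ = -0.086066.
1/(2n) = 0.008197.
Corrected numerator: |-0.086066| − 0.008197 = 0.077869.
SE₀ = √(0.25·0.75/61) = 0.055442.
z = (−)0.077869/0.055442 = -1.405.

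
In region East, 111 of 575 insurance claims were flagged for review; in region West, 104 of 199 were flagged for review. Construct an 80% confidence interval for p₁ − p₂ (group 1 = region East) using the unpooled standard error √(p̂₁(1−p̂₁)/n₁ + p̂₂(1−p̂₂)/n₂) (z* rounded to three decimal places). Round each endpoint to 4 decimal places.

p̂₁ = 0.19304, p̂₂ = 0.52261, so the observed difference is -0.32957.
SE = √(0.000270918 + 0.001253712) = √0.001524630 = 0.039047.
The 80% critical value is z* = 1.282. Margin = 1.282·0.039047 = 0.05006.
So the interval runs from -0.3796 to -0.2795.

(-0.3796, -0.2795)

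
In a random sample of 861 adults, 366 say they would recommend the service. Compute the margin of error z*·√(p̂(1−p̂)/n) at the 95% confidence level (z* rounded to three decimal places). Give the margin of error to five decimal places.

ME = 0.03302

Sample proportion p̂ = 366/861 = 0.42509.
SE(p̂) = √(0.42509·0.57491/861) = 0.016848.
For 95% confidence, z* = 1.960.
ME = 1.960·0.016848 = 0.03302.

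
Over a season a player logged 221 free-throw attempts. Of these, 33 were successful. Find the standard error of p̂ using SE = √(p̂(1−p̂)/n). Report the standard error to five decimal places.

Sample proportion p̂ = 33/221 = 0.14932.
p̂(1−p̂) = 0.14932·0.85068 = 0.127024.
SE = √(0.127024/221) = 0.02397.

SE = 0.02397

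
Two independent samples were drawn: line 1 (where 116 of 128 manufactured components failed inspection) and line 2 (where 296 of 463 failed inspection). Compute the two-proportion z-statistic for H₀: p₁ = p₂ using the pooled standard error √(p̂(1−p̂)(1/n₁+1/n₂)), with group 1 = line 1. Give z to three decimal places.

p̂₁ = 116/128 = 0.90625, p̂₂ = 296/463 = 0.63931.
Pooled p̂ = (116+296)/(128+463) = 412/591 = 0.69712.
SE = √[p̂(1−p̂)(1/n₁+1/n₂)] = √[0.69712·0.30288·(1/128+1/463)] ≈ 0.045887.
z = 0.26694/0.045887 = 5.817.

z = 5.817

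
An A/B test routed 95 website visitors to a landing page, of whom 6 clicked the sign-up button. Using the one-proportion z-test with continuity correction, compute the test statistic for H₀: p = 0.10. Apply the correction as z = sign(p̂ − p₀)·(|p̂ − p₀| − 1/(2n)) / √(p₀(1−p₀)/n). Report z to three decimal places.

z = -1.026

With x = 6 successes in n = 95, p̂ = 0.06316. p̂ − p₀ = -0.036842.
Continuity correction 1/(2n) = 1/190 = 0.005263.
Corrected numerator: |-0.036842| − 0.005263 = 0.031579.
SE₀ = √(0.10·0.90/95) = 0.030779.
z = (−)0.031579/0.030779 = -1.026.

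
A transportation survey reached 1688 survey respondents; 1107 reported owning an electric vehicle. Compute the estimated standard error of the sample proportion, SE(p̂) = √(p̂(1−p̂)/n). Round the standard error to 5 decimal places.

Sample proportion p̂ = 1107/1688 = 0.65581.
p̂(1−p̂) = 0.65581·0.34419 = 0.225723.
Dividing by n and taking the root: √0.000133722 = 0.01156.

SE = 0.01156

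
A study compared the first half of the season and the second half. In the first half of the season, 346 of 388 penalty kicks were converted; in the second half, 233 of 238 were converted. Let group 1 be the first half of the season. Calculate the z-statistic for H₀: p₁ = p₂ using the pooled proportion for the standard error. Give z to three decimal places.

z = -4.021

Sample proportions: p̂₁ = 346/388 = 0.89175 and p̂₂ = 233/238 = 0.97899.
Pooling: p̂ = 579/626 = 0.92492.
SE = √[p̂(1−p̂)(1/n₁+1/n₂)] = √[0.92492·0.07508·(1/388+1/238)] ≈ 0.021697.
z = (p̂₁ − p̂₂)/SE = (0.89175 − 0.97899)/0.021697 = -0.08724/0.021697 = -4.021.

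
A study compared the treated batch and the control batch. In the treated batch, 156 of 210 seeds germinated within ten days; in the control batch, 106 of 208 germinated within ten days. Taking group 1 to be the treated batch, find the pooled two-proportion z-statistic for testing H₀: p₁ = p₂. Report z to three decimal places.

Sample proportions: p̂₁ = 156/210 = 0.74286 and p̂₂ = 106/208 = 0.50962.
Pooling: p̂ = 262/418 = 0.62679.
Pooled SE = √[0.2339232·0.00956960] ≈ 0.047313.
z = (p̂₁ − p̂₂)/SE = (0.74286 − 0.50962)/0.047313 = 0.23324/0.047313 = 4.930.

z = 4.930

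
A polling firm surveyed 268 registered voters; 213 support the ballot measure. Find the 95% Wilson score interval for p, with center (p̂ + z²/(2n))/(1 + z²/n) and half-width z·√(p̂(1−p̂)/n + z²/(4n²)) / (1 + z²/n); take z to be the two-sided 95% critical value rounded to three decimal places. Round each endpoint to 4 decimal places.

Here p̂ = 213/268 = 0.79478 and z = 1.960 (z² = 3.841600).
1 + z²/n = 1.014334.
Adjusted center: (0.79478 + z²/(2n))/1.014334 = 0.79061.
Radicand: p̂(1−p̂)/n + z²/(4n²) = 0.000608608 + 0.000013372 = 0.000621980.
Half-width = 1.960·√0.000621980/1.014334 = 0.04819.
Interval: 0.79061 ± 0.04819 → (0.7424, 0.8388).

(0.7424, 0.8388)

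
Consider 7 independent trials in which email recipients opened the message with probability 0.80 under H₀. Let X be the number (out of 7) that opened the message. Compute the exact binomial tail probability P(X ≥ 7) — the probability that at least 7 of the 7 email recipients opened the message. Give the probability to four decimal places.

X is binomial with n = 7 and p = 0.80.
P(X ≥ 7) = C(7,7)·0.80^7·0.20^0.
= 0.209715 = 0.2097.

P = 0.2097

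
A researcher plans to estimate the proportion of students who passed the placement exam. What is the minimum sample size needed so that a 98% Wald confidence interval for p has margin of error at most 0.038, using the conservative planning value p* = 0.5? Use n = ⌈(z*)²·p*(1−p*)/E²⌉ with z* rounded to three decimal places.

z* = 2.326 at the 98% level.
p*(1−p*) = 0.50·0.50 = 0.2500.
Required n before rounding: 5.410276 × 0.2500 / 0.038² = 936.682.
Rounding up, n = 937.

n = 937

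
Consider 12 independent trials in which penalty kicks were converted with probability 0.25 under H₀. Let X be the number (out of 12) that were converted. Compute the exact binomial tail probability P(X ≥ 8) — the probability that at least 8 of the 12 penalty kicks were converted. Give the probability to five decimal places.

P = 0.00278

X ~ Binomial(n=12, p=0.25).
P(X ≥ 8) = Σ_{j=8}^{12} C(12,j)·0.25^j·0.75^{12−j}.
= 0.002390 + 0.000354 + 0.000035 + 0.000002 + 0.000000 = 0.00278.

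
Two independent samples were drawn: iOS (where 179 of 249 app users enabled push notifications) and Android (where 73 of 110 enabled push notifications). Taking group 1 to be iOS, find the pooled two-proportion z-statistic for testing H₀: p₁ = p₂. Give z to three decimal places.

p̂₁ = 179/249 = 0.71888, p̂₂ = 73/110 = 0.66364.
Pooled p̂ = (179+73)/(249+110) = 252/359 = 0.70195.
SE = √[p̂(1−p̂)(1/n₁+1/n₂)] = √[0.70195·0.29805·(1/249+1/110)] ≈ 0.052366.
z = (p̂₁ − p̂₂)/SE = (0.71888 − 0.66364)/0.052366 = 0.05524/0.052366 = 1.055.

z = 1.055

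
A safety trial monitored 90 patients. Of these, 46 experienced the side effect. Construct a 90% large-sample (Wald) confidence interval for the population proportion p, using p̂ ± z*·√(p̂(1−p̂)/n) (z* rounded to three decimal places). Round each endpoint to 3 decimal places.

(0.424, 0.598)

p̂ = 46/90 = 0.51111.
SE(p̂) = √(0.51111·0.48889/90) = 0.052692.
For 90% confidence, z* = 1.645.
Margin = 1.645·0.052692 = 0.08668.
So the interval runs from 0.424 to 0.598.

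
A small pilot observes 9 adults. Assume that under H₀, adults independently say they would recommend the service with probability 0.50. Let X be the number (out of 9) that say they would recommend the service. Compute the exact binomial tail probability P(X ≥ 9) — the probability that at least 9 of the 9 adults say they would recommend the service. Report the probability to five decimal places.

X ~ Binomial(n=9, p=0.50).
P(X ≥ 9) = C(9,9)·0.50^9·0.50^0.
= 0.001953 = 0.00195.

P = 0.00195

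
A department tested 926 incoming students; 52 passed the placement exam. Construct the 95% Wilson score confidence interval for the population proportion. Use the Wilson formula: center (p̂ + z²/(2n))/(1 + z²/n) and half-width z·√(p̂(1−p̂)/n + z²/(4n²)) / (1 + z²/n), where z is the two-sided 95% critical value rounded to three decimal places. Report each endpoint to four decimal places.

(0.0431, 0.0729)

p̂ = 52/926 = 0.05616; z = 1.960, so z² = 3.841600.
Denominator 1 + z²/n = 1 + 3.841600/926 = 1.004149.
Adjusted center: (0.05616 + z²/(2n))/1.004149 = 0.05799.
Radicand: p̂(1−p̂)/n + z²/(4n²) = 0.000057238 + 0.000001120 = 0.000058358.
Half-width = z·√(radicand)/denom = 1.960·0.007639/1.004149 = 0.01491.
So the interval runs from 0.0431 to 0.0729.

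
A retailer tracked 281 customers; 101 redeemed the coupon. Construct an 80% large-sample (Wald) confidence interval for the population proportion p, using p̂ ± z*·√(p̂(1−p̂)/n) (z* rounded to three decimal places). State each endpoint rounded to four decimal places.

With x = 101 successes in n = 281, p̂ = 0.35943.
SE(p̂) = √(0.35943·0.64057/281) = 0.028624.
The 80% critical value is z* = 1.282.
Margin of error: 1.282 × 0.028624 = 0.03670.
Interval: 0.35943 ± 0.03670 → (0.3227, 0.3961).

(0.3227, 0.3961)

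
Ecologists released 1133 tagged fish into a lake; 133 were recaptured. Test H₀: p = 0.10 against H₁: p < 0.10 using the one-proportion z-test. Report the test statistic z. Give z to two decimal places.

z = 1.95

With x = 133 successes in n = 1133, p̂ = 0.11739.
Under H₀, SE = √(p₀(1−p₀)/n) = √(0.10·0.90/1133) = √0.000079435 = 0.008913.
z = (0.11739 − 0.10)/0.008913 = 0.01739/0.008913 = 1.95.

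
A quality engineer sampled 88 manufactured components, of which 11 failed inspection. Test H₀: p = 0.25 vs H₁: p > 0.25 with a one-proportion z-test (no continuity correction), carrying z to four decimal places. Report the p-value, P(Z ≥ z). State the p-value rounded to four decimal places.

p-value = 0.9966

The sample proportion is 11/88 = 0.12500.
Null standard error: √(0.25·0.75/88) = √0.002130682 = 0.046159.
z = (p̂ − p₀)/SE = (11/88 − 0.25)/0.046159 ≈ -2.7080.
p-value = P(Z ≥ z) with z = -2.7080 → 0.9966.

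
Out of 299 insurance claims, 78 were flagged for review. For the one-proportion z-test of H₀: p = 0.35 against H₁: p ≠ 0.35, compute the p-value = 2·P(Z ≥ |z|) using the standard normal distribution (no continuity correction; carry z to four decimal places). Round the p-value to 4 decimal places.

p̂ = 78/299 = 0.26087.
Null standard error: √(0.35·0.65/299) = √0.000760870 = 0.027584.
Test statistic (full precision, shown to 4 dp): z = (78/299 − 0.35)/SE₀ ≈ -3.2313.
From the standard normal, 2·P(Z ≥ |z|) = 0.0012.

p-value = 0.0012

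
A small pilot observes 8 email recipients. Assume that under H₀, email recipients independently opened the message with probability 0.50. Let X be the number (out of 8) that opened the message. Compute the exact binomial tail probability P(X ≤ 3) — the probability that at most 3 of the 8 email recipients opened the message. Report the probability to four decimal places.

P = 0.3633

X is binomial with n = 8 and p = 0.50.
P(X ≤ 3) = C(8,0)·0.50^0·0.50^8 + C(8,1)·0.50^1·0.50^7 + C(8,2)·0.50^2·0.50^6 + C(8,3)·0.50^3·0.50^5.
= 0.003906 + 0.031250 + 0.109375 + 0.218750 = 0.3633.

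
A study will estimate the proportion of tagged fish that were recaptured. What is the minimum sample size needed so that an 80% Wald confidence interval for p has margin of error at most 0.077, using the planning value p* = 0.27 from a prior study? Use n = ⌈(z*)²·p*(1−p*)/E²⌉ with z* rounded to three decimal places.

z* = 1.282 at the 80% level.
p*(1−p*) = 0.1971.
(z*)²·p*(1−p*)/E² = 1.643524·0.1971/0.005929 = 54.636.
⌈54.636⌉ = 55.

n = 55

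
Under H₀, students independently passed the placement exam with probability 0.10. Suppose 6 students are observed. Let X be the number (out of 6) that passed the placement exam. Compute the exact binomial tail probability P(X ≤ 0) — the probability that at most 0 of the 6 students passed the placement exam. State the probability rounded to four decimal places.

X is binomial with n = 6 and p = 0.10.
P(X ≤ 0) = C(6,0)·0.10^0·0.90^6.
= 0.531441 = 0.5314.

P = 0.5314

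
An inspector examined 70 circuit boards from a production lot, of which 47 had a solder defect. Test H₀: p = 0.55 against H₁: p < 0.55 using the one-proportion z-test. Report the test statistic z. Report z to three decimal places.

Sample proportion p̂ = 47/70 = 0.67143.
SE₀ = √(0.55·0.45/70) = 0.059462.
Test statistic: z = 0.12143/0.059462 = 2.042.

z = 2.042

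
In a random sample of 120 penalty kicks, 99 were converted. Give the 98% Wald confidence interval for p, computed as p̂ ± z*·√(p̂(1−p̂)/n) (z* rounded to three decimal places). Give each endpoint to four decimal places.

The sample proportion is 99/120 = 0.82500.
SE(p̂) = √(0.82500·0.17500/120) = 0.034686.
z* = 2.326 at the 98% level.
Margin = 2.326·0.034686 = 0.08068.
So the interval runs from 0.7443 to 0.9057.

(0.7443, 0.9057)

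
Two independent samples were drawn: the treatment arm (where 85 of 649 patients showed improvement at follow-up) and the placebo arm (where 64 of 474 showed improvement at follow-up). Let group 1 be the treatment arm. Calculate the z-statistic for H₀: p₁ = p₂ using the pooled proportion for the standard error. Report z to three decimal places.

z = -0.198

Sample proportions: p̂₁ = 85/649 = 0.13097 and p̂₂ = 64/474 = 0.13502.
Pooling: p̂ = 149/1123 = 0.13268.
SE = √[p̂(1−p̂)(1/n₁+1/n₂)] = √[0.13268·0.86732·(1/649+1/474)] ≈ 0.020496.
z = -0.00405/0.020496 = -0.198.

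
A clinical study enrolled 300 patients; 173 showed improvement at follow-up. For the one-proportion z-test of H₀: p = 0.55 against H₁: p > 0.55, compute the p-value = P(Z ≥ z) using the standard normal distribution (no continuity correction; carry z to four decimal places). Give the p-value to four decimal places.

With x = 173 successes in n = 300, p̂ = 0.57667.
Under H₀, SE = √(p₀(1−p₀)/n) = √(0.55·0.45/300) = √0.000825000 = 0.028723.
z = (p̂ − p₀)/SE = (173/300 − 0.55)/0.028723 ≈ 0.9284.
From the standard normal, P(Z ≥ z) = 0.1766.

p-value = 0.1766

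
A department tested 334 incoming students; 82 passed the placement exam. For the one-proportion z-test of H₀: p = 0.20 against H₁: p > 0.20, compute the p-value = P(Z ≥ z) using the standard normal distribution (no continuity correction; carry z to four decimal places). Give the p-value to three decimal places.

p-value = 0.019

p̂ = 82/334 = 0.24551.
Null standard error: √(0.20·0.80/334) = √0.000479042 = 0.021887.
Test statistic (full precision, shown to 4 dp): z = (82/334 − 0.20)/SE₀ ≈ 2.0793.
p-value = P(Z ≥ z) with z = 2.0793 → 0.019.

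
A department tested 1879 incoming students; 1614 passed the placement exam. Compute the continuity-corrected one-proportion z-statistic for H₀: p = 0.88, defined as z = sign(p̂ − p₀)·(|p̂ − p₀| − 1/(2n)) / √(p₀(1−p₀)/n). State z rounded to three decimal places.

The sample proportion is 1614/1879 = 0.85897. p̂ − p₀ = -0.021032.
1/(2n) = 0.000266.
Corrected numerator: |-0.021032| − 0.000266 = 0.020766.
Under H₀, SE = √(p₀(1−p₀)/n) = √(0.88·0.12/1879) = √0.000056200 = 0.007497.
z = (−)0.020766/0.007497 = -2.770.

z = -2.770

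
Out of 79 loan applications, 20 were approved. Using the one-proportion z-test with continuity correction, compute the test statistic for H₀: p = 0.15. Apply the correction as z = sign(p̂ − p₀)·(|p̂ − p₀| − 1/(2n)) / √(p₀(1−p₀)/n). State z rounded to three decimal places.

The sample proportion is 20/79 = 0.25316. p̂ − p₀ = 0.103165.
Continuity correction 1/(2n) = 1/158 = 0.006329.
Corrected numerator: |0.103165| − 0.006329 = 0.096836.
Under H₀, SE = √(p₀(1−p₀)/n) = √(0.15·0.85/79) = √0.001613924 = 0.040174.
z = (+)0.096836/0.040174 = 2.410.

z = 2.410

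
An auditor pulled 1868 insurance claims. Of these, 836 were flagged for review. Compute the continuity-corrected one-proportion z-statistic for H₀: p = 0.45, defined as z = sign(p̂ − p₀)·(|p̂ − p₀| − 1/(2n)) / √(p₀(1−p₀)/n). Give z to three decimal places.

Sample proportion p̂ = 836/1868 = 0.44754. p̂ − p₀ = -0.002463.
Continuity correction 1/(2n) = 1/3736 = 0.000268.
Corrected numerator: |-0.002463| − 0.000268 = 0.002195.
Under H₀, SE = √(p₀(1−p₀)/n) = √(0.45·0.55/1868) = √0.000132495 = 0.011511.
z = (−)0.002195/0.011511 = -0.191.

z = -0.191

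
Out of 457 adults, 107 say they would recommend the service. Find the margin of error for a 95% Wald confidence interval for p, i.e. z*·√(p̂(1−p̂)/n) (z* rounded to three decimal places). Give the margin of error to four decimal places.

p̂ = 107/457 = 0.23414.
SE = √(p̂(1−p̂)/n) = √(0.179316/457) = 0.019809.
z* = 1.960 at the 95% level.
ME = 1.960·0.019809 = 0.0388.

ME = 0.0388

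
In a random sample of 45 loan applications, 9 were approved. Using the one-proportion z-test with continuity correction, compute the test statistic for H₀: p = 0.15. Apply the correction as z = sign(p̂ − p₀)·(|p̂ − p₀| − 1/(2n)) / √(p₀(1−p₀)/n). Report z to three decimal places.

p̂ = 9/45 = 0.20000. p̂ − p₀ = 0.050000.
Continuity correction 1/(2n) = 1/90 = 0.011111.
Corrected numerator: |0.050000| − 0.011111 = 0.038889.
SE₀ = √(0.15·0.85/45) = 0.053229.
z = (+)0.038889/0.053229 = 0.731.

z = 0.731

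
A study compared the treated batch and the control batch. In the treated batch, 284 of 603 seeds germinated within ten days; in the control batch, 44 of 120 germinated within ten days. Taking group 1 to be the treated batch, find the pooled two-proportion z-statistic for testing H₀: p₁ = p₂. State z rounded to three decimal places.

Sample proportions: p̂₁ = 284/603 = 0.47098 and p̂₂ = 44/120 = 0.36667.
Pooling: p̂ = 328/723 = 0.45367.
SE = √[p̂(1−p̂)(1/n₁+1/n₂)] = √[0.45367·0.54633·(1/603+1/120)] ≈ 0.049764.
z = (p̂₁ − p̂₂)/SE = (0.47098 − 0.36667)/0.049764 = 0.10431/0.049764 = 2.096.

z = 2.096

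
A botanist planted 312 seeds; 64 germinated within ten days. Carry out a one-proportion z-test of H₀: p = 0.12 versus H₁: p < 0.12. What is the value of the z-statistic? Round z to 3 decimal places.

Sample proportion p̂ = 64/312 = 0.20513.
Null standard error: √(0.12·0.88/312) = √0.000338462 = 0.018397.
z = (p̂ − p₀)/SE = (0.20513 − 0.12)/0.018397 = 4.627.

z = 4.627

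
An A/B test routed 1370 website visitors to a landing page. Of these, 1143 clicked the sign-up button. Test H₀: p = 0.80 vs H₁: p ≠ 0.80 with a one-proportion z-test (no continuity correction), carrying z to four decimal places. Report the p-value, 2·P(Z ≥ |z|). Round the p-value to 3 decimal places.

p-value = 0.002

p̂ = 1143/1370 = 0.83431.
Null standard error: √(0.80·0.20/1370) = √0.000116788 = 0.010807.
Test statistic (full precision, shown to 4 dp): z = (1143/1370 − 0.80)/SE₀ ≈ 3.1745.
p-value = 2·P(Z ≥ |z|) with z = 3.1745 → 0.002.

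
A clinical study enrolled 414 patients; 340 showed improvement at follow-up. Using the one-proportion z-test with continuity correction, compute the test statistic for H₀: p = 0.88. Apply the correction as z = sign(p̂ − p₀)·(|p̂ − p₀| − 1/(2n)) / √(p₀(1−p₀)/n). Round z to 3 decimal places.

z = -3.603

Sample proportion p̂ = 340/414 = 0.82126. p̂ − p₀ = -0.058744.
1/(2n) = 0.001208.
Corrected numerator: |-0.058744| − 0.001208 = 0.057536.
Null standard error: √(0.88·0.12/414) = √0.000255072 = 0.015971.
z = (−)0.057536/0.015971 = -3.603.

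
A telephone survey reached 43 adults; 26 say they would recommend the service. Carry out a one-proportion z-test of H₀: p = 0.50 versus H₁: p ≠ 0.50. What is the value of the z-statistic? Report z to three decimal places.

With x = 26 successes in n = 43, p̂ = 0.60465.
Under H₀, SE = √(p₀(1−p₀)/n) = √(0.50·0.50/43) = √0.005813953 = 0.076249.
Test statistic: z = 0.10465/0.076249 = 1.372.

z = 1.372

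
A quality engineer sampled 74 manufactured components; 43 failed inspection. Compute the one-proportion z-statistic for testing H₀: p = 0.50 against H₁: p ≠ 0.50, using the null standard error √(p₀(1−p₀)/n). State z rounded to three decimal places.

z = 1.395

With x = 43 successes in n = 74, p̂ = 0.58108.
SE₀ = √(0.50·0.50/74) = 0.058124.
Test statistic: z = 0.08108/0.058124 = 1.395.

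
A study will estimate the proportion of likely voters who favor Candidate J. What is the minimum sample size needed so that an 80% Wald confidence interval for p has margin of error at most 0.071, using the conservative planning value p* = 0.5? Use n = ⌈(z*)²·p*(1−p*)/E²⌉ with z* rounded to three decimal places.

n = 82

The 80% critical value is z* = 1.282.
p*(1−p*) = 0.2500.
Required n before rounding: 1.643524 × 0.2500 / 0.071² = 81.508.
⌈81.508⌉ = 82.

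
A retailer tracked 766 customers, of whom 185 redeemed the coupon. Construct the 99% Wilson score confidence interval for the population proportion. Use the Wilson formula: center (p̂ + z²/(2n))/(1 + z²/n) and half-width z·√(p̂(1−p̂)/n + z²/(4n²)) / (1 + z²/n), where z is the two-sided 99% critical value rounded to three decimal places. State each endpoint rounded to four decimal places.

(0.2040, 0.2835)

p̂ = 185/766 = 0.24151; z = 2.576, so z² = 6.635776.
1 + z²/n = 1.008663.
Center = (0.24151 + 0.004331)/1.008663 = 0.24373.
Radicand: p̂(1−p̂)/n + z²/(4n²) = 0.000239145 + 0.000002827 = 0.000241972.
Half-width = 2.576·√0.000241972/1.008663 = 0.03973.
CI: 0.24373 ± 0.03973 = (0.2040, 0.2835).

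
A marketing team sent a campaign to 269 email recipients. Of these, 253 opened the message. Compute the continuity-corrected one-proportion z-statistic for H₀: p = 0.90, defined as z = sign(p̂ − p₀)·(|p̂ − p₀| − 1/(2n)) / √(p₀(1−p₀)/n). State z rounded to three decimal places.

z = 2.114

Sample proportion p̂ = 253/269 = 0.94052. p̂ − p₀ = 0.040520.
Continuity correction 1/(2n) = 1/538 = 0.001859.
Corrected numerator: |0.040520| − 0.001859 = 0.038661.
SE₀ = √(0.90·0.10/269) = 0.018291.
z = +0.038661/0.018291 = 2.114.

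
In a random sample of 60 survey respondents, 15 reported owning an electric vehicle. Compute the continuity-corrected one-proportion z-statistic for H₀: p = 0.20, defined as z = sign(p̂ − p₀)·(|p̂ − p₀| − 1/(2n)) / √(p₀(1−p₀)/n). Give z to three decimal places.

The sample proportion is 15/60 = 0.25000. p̂ − p₀ = 0.050000.
1/(2n) = 0.008333.
Corrected numerator: |0.050000| − 0.008333 = 0.041667.
Under H₀, SE = √(p₀(1−p₀)/n) = √(0.20·0.80/60) = √0.002666667 = 0.051640.
z = (+)0.041667/0.051640 = 0.807.

z = 0.807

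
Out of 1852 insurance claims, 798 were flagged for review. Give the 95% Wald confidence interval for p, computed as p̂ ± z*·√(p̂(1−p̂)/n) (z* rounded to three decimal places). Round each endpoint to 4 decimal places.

(0.4083, 0.4534)

Sample proportion p̂ = 798/1852 = 0.43089.
Standard error of p̂: √(0.245223/1852) = √0.000132410 = 0.011507.
z* = 1.960 at the 95% level.
Margin of error: 1.960 × 0.011507 = 0.02255.
Interval: 0.43089 ± 0.02255 → (0.4083, 0.4534).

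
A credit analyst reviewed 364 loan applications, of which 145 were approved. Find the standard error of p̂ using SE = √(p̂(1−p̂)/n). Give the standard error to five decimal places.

SE = 0.02566

Sample proportion p̂ = 145/364 = 0.39835.
p̂(1−p̂) = 0.239667.
SE = √(0.239667/364) = √0.000658426 = 0.02566.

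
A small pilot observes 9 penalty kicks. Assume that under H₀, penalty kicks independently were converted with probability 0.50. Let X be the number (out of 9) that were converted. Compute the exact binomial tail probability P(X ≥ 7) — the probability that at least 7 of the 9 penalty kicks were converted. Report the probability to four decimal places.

X ~ Binomial(n=9, p=0.50).
P(X ≥ 7) = C(9,7)·0.50^7·0.50^2 + C(9,8)·0.50^8·0.50^1 + C(9,9)·0.50^9·0.50^0.
= 0.070312 + 0.017578 + 0.001953 = 0.0898.

P = 0.0898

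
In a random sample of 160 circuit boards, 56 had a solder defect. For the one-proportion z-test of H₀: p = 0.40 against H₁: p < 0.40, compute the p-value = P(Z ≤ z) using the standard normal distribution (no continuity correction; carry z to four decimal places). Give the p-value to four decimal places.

With x = 56 successes in n = 160, p̂ = 0.35000.
SE₀ = √(0.40·0.60/160) = 0.038730.
z = (p̂ − p₀)/SE = (56/160 − 0.40)/0.038730 ≈ -1.2910.
From the standard normal, P(Z ≤ z) = 0.0984.

p-value = 0.0984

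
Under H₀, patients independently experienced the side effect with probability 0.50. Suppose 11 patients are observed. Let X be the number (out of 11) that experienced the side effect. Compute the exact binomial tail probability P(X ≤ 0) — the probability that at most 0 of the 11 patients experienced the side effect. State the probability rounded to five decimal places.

P = 0.00049

X is binomial with n = 11 and p = 0.50.
P(X ≤ 0) = C(11,0)·0.50^0·0.50^11.
= 0.000488 = 0.00049.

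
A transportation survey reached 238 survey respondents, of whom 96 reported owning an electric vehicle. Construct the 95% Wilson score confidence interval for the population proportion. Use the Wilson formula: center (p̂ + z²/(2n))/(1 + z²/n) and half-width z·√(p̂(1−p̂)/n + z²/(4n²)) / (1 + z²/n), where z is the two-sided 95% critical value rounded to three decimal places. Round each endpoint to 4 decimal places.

(0.3430, 0.4667)

p̂ = 96/238 = 0.40336; z = 1.960, so z² = 3.841600.
Denominator 1 + z²/n = 1 + 3.841600/238 = 1.016141.
Adjusted center: (0.40336 + z²/(2n))/1.016141 = 0.40490.
Radicand: p̂(1−p̂)/n + z²/(4n²) = 0.001011181 + 0.000016955 = 0.001028136.
Half-width = 1.960·√0.001028136/1.016141 = 0.06185.
So the interval runs from 0.3430 to 0.4667.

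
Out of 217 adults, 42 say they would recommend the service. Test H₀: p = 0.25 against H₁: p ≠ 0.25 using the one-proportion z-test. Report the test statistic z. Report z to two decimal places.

With x = 42 successes in n = 217, p̂ = 0.19355.
Null standard error: √(0.25·0.75/217) = √0.000864055 = 0.029395.
Test statistic: z = -0.05645/0.029395 = -1.92.

z = -1.92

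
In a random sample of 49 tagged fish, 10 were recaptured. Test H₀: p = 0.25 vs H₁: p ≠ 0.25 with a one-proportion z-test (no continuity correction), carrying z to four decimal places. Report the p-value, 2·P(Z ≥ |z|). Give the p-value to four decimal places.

p̂ = 10/49 = 0.20408.
SE₀ = √(0.25·0.75/49) = 0.061859.
z = (p̂ − p₀)/SE = (10/49 − 0.25)/0.061859 ≈ -0.7423.
p-value = 2·P(Z ≥ |z|) with z = -0.7423 → 0.4579.

p-value = 0.4579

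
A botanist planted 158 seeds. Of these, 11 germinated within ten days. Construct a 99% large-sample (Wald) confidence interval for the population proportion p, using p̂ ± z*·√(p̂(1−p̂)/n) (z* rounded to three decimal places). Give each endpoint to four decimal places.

(0.0175, 0.1218)

With x = 11 successes in n = 158, p̂ = 0.06962.
Standard error of p̂: √(0.064773/158) = √0.000409957 = 0.020247.
The 99% critical value is z* = 2.576.
Margin of error: 2.576 × 0.020247 = 0.05216.
So the interval runs from 0.0175 to 0.1218.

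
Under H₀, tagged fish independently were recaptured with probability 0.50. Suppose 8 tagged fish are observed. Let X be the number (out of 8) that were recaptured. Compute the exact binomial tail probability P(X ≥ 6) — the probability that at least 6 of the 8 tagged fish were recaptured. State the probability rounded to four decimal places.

P = 0.1445

X is binomial with n = 8 and p = 0.50.
P(X ≥ 6) = C(8,6)·0.50^6·0.50^2 + C(8,7)·0.50^7·0.50^1 + C(8,8)·0.50^8·0.50^0.
= 0.109375 + 0.031250 + 0.003906 = 0.1445.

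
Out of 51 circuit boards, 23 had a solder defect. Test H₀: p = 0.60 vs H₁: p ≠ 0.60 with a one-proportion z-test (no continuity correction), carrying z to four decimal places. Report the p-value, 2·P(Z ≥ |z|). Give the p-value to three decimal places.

p-value = 0.030

p̂ = 23/51 = 0.45098.
Under H₀, SE = √(p₀(1−p₀)/n) = √(0.60·0.40/51) = √0.004705882 = 0.068599.
z = (p̂ − p₀)/SE = (23/51 − 0.60)/0.068599 ≈ -2.1723.
From the standard normal, 2·P(Z ≥ |z|) = 0.030.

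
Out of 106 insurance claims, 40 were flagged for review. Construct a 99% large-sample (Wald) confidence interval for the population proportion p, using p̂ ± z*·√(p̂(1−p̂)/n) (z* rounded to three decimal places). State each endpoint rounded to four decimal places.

(0.2561, 0.4986)

p̂ = 40/106 = 0.37736.
SE(p̂) = √(0.37736·0.62264/106) = 0.047081.
For 99% confidence, z* = 2.576.
Margin of error: 2.576 × 0.047081 = 0.12128.
Interval: 0.37736 ± 0.12128 → (0.2561, 0.4986).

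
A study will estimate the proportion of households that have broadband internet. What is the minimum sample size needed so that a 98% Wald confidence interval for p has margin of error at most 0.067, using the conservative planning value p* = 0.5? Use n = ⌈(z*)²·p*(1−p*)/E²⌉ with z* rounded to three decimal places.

z* = 2.326 at the 98% level.
p*(1−p*) = 0.50·0.50 = 0.2500.
(z*)²·p*(1−p*)/E² = 5.410276·0.2500/0.004489 = 301.307.
⌈301.307⌉ = 302.

n = 302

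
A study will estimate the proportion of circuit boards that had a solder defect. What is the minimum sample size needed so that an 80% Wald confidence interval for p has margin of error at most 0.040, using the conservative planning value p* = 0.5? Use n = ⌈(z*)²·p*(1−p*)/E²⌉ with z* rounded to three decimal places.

The 80% critical value is z* = 1.282.
p*(1−p*) = 0.2500.
Required n before rounding: 1.643524 × 0.2500 / 0.040² = 256.801.
Rounding up, n = 257.

n = 257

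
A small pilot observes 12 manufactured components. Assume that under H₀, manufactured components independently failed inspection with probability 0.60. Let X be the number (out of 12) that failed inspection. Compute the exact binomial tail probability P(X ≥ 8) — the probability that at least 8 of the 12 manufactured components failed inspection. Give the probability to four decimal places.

P = 0.4382

X is binomial with n = 12 and p = 0.60.
P(X ≥ 8) = Σ_{j=8}^{12} C(12,j)·0.60^j·0.40^{12−j}.
= 0.212841 + 0.141894 + 0.063852 + 0.017414 + 0.002177 = 0.4382.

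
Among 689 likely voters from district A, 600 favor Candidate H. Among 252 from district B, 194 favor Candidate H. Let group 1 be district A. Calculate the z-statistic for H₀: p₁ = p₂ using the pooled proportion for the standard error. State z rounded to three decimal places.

p̂₁ = 600/689 = 0.87083, p̂₂ = 194/252 = 0.76984.
Pooling: p̂ = 794/941 = 0.84378.
SE = √[p̂(1−p̂)(1/n₁+1/n₂)] = √[0.84378·0.15622·(1/689+1/252)] ≈ 0.026728.
z = (p̂₁ − p̂₂)/SE = (0.87083 − 0.76984)/0.026728 = 0.10099/0.026728 = 3.778.

z = 3.778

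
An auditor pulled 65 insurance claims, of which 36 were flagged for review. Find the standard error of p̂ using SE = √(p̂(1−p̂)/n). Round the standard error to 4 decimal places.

p̂ = 36/65 = 0.55385.
p̂(1−p̂) = 0.247100.
SE = √(0.247100/65) = √0.003801538 = 0.0617.

SE = 0.0617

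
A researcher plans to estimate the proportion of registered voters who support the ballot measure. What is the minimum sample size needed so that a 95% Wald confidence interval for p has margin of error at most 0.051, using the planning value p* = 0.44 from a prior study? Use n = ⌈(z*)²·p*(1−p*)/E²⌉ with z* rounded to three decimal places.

The 95% critical value is z* = 1.960.
p*(1−p*) = 0.44·0.56 = 0.2464.
Required n before rounding: 3.841600 × 0.2464 / 0.051² = 363.926.
⌈363.926⌉ = 364.

n = 364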